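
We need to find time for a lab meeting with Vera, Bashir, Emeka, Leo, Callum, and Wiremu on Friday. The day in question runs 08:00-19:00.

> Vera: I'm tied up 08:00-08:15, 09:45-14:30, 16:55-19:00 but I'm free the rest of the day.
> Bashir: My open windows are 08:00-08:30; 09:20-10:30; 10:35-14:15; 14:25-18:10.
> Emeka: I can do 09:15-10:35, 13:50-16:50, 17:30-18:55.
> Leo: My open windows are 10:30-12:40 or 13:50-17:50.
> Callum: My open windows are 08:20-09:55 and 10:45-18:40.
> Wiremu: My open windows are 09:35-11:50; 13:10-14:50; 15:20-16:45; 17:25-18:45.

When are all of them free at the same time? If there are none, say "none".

14:30-14:50, 15:20-16:45

Vera free: 08:15-09:45, 14:30-16:55 (invert busy blocks within the working day).
Bashir free: 08:00-08:30, 09:20-10:30, 10:35-14:15, 14:25-18:10.
Emeka free: 09:15-10:35, 13:50-16:50, 17:30-18:55.
Leo free: 10:30-12:40, 13:50-17:50.
Callum free: 08:20-09:55, 10:45-18:40.
Wiremu free: 09:35-11:50, 13:10-14:50, 15:20-16:45, 17:25-18:45.
Vera ∩ Bashir: 08:15-08:30, 09:20-09:45, 14:30-16:55.
Vera ∩ Bashir ∩ Emeka: 09:20-09:45, 14:30-16:50.
Vera ∩ Bashir ∩ Emeka ∩ Leo: 14:30-16:50.
Vera ∩ Bashir ∩ Emeka ∩ Leo ∩ Callum: 14:30-16:50.
Vera ∩ Bashir ∩ Emeka ∩ Leo ∩ Callum ∩ Wiremu: 14:30-14:50, 15:20-16:45.
So the common availability across everyone is 14:30-14:50, 15:20-16:45.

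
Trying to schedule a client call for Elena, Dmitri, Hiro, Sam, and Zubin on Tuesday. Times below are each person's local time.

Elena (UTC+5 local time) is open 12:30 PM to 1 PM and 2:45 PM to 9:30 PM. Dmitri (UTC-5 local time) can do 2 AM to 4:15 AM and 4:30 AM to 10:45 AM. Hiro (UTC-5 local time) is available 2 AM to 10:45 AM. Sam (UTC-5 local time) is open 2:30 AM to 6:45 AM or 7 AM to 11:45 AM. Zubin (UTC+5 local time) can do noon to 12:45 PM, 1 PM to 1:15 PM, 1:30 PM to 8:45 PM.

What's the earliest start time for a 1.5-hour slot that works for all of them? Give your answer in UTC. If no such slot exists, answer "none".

09:45

Elena in UTC: 07:30-08:00, 09:45-16:30 (subtract 5h to convert from UTC+5).
Dmitri in UTC: 07:00-09:15, 09:30-15:45 (add 5h to convert from UTC-5).
Hiro in UTC: 07:00-15:45 (add 5h to convert from UTC-5).
Sam in UTC: 07:30-11:45, 12:00-16:45 (add 5h to convert from UTC-5).
Zubin in UTC: 07:00-07:45, 08:00-08:15, 08:30-15:45 (subtract 5h to convert from UTC+5).
Elena ∩ Dmitri: 07:30-08:00, 09:45-15:45.
Elena ∩ Dmitri ∩ Hiro: 07:30-08:00, 09:45-15:45.
Elena ∩ Dmitri ∩ Hiro ∩ Sam: 07:30-08:00, 09:45-11:45, 12:00-15:45.
Elena ∩ Dmitri ∩ Hiro ∩ Sam ∩ Zubin: 07:30-07:45, 09:45-11:45, 12:00-15:45.
The first common window of at least 90 minutes is 09:45-11:45, so the earliest start is 09:45.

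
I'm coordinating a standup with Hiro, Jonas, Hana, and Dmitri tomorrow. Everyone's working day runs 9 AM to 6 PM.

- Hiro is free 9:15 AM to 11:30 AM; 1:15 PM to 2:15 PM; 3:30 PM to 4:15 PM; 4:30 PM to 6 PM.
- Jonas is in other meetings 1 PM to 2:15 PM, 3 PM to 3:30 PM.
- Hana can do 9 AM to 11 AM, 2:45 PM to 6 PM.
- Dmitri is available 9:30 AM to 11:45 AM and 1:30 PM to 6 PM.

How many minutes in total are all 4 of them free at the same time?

Hiro free: 09:15-11:30, 13:15-14:15, 15:30-16:15, 16:30-18:00.
Jonas free: 09:00-13:00, 14:15-15:00, 15:30-18:00 (invert busy blocks within the working day).
Hana free: 09:00-11:00, 14:45-18:00.
Dmitri free: 09:30-11:45, 13:30-18:00.
Hiro ∩ Jonas: 09:15-11:30, 15:30-16:15, 16:30-18:00.
Hiro ∩ Jonas ∩ Hana: 09:15-11:00, 15:30-16:15, 16:30-18:00.
Hiro ∩ Jonas ∩ Hana ∩ Dmitri: 09:30-11:00, 15:30-16:15, 16:30-18:00.
So the common availability across everyone is 09:30-11:00, 15:30-16:15, 16:30-18:00.
Summing the common windows: 90 + 45 + 90 = 225 minutes.

225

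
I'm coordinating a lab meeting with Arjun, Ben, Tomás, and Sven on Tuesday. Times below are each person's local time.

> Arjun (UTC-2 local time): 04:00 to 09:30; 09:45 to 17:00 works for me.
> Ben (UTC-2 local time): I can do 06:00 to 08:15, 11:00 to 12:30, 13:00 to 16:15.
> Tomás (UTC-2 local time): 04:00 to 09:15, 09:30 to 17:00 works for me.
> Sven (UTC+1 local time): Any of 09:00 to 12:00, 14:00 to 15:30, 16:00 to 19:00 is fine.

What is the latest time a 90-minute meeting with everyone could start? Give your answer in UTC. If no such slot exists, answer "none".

Arjun in UTC: 06:00-11:30, 11:45-19:00 (add 2h to convert from UTC-2).
Ben in UTC: 08:00-10:15, 13:00-14:30, 15:00-18:15 (add 2h to convert from UTC-2).
Tomás in UTC: 06:00-11:15, 11:30-19:00 (add 2h to convert from UTC-2).
Sven in UTC: 08:00-11:00, 13:00-14:30, 15:00-18:00 (subtract 1h to convert from UTC+1).
Arjun ∩ Ben: 08:00-10:15, 13:00-14:30, 15:00-18:15.
Arjun ∩ Ben ∩ Tomás: 08:00-10:15, 13:00-14:30, 15:00-18:15.
Arjun ∩ Ben ∩ Tomás ∩ Sven: 08:00-10:15, 13:00-14:30, 15:00-18:00.
The last common window of at least 90 minutes is 15:00-18:00; a 90-minute meeting can start as late as 16:30 and still end by 18:00.

16:30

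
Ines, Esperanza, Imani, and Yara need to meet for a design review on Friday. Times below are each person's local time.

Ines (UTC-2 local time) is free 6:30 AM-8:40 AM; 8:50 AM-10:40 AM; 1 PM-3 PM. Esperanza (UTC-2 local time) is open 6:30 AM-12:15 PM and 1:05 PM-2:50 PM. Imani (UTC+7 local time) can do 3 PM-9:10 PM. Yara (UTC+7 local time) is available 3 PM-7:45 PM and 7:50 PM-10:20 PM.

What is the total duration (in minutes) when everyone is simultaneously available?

240

Ines in UTC: 08:30-10:40, 10:50-12:40, 15:00-17:00 (add 2h to convert from UTC-2).
Esperanza in UTC: 08:30-14:15, 15:05-16:50 (add 2h to convert from UTC-2).
Imani in UTC: 08:00-14:10 (subtract 7h to convert from UTC+7).
Yara in UTC: 08:00-12:45, 12:50-15:20 (subtract 7h to convert from UTC+7).
Ines ∩ Esperanza: 08:30-10:40, 10:50-12:40, 15:05-16:50.
Ines ∩ Esperanza ∩ Imani: 08:30-10:40, 10:50-12:40.
Ines ∩ Esperanza ∩ Imani ∩ Yara: 08:30-10:40, 10:50-12:40.
Summing the common windows: 130 + 110 = 240 minutes.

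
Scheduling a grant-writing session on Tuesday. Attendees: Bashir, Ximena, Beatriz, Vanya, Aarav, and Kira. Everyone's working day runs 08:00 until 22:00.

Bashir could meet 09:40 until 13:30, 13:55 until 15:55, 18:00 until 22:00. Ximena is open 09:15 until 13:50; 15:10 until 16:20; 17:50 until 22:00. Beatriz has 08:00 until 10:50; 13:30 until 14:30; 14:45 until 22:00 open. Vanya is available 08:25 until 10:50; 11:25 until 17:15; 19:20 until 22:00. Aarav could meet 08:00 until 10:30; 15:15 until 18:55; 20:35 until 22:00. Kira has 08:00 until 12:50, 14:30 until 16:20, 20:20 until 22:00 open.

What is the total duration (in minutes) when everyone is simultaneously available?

Bashir ∩ Ximena: 09:40-13:30, 15:10-15:55, 18:00-22:00.
Bashir ∩ Ximena ∩ Beatriz: 09:40-10:50, 15:10-15:55, 18:00-22:00.
Bashir ∩ Ximena ∩ Beatriz ∩ Vanya: 09:40-10:50, 15:10-15:55, 19:20-22:00.
Bashir ∩ Ximena ∩ Beatriz ∩ Vanya ∩ Aarav: 09:40-10:30, 15:15-15:55, 20:35-22:00.
Bashir ∩ Ximena ∩ Beatriz ∩ Vanya ∩ Aarav ∩ Kira: 09:40-10:30, 15:15-15:55, 20:35-22:00.
Those are the intersection windows.
Summing the common windows: 50 + 40 + 85 = 175 minutes.

175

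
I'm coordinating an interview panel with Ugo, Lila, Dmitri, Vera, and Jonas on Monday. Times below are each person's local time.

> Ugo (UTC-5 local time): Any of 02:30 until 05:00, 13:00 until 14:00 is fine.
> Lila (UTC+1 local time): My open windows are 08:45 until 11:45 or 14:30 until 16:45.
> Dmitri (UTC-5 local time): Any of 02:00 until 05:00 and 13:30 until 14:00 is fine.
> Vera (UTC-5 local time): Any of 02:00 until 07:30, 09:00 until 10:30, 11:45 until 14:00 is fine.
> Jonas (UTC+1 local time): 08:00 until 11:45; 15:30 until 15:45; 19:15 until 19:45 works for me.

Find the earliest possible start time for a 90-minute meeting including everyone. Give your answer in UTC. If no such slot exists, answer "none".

Ugo in UTC: 07:30-10:00, 18:00-19:00 (add 5h to convert from UTC-5).
Lila in UTC: 07:45-10:45, 13:30-15:45 (subtract 1h to convert from UTC+1).
Dmitri in UTC: 07:00-10:00, 18:30-19:00 (add 5h to convert from UTC-5).
Vera in UTC: 07:00-12:30, 14:00-15:30, 16:45-19:00 (add 5h to convert from UTC-5).
Jonas in UTC: 07:00-10:45, 14:30-14:45, 18:15-18:45 (subtract 1h to convert from UTC+1).
Ugo ∩ Lila: 07:45-10:00.
Ugo ∩ Lila ∩ Dmitri: 07:45-10:00.
Ugo ∩ Lila ∩ Dmitri ∩ Vera: 07:45-10:00.
Ugo ∩ Lila ∩ Dmitri ∩ Vera ∩ Jonas: 07:45-10:00.
So the common availability across everyone is 07:45-10:00.
The first common window of at least 90 minutes is 07:45-10:00, so the earliest start is 07:45.

07:45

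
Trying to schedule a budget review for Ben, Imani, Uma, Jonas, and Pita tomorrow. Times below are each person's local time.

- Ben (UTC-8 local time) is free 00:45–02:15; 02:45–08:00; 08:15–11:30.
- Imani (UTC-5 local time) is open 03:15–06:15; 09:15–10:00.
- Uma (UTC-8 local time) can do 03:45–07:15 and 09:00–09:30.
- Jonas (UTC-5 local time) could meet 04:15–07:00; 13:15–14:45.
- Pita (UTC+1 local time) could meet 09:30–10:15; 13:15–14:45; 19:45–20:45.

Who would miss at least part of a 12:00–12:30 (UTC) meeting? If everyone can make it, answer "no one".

Ben in UTC: 08:45-10:15, 10:45-16:00, 16:15-19:30 (add 8h to convert from UTC-8).
Imani in UTC: 08:15-11:15, 14:15-15:00 (add 5h to convert from UTC-5).
Uma in UTC: 11:45-15:15, 17:00-17:30 (add 8h to convert from UTC-8).
Jonas in UTC: 09:15-12:00, 18:15-19:45 (add 5h to convert from UTC-5).
Pita in UTC: 08:30-09:15, 12:15-13:45, 18:45-19:45 (subtract 1h to convert from UTC+1).
Ben: free for 12:00-12:30. Imani: not fully free for 12:00-12:30. Uma: free for 12:00-12:30. Jonas: not fully free for 12:00-12:30. Pita: not fully free for 12:00-12:30.

Imani, Jonas, Pita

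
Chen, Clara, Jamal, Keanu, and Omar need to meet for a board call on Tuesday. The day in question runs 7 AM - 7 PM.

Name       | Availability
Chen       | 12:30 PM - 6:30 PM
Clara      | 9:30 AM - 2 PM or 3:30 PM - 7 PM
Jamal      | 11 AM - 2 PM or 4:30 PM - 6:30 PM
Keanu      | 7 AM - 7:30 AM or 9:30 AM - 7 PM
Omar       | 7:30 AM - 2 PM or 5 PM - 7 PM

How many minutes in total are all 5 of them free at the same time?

180

Chen ∩ Clara: 12:30-14:00, 15:30-18:30.
Chen ∩ Clara ∩ Jamal: 12:30-14:00, 16:30-18:30.
Chen ∩ Clara ∩ Jamal ∩ Keanu: 12:30-14:00, 16:30-18:30.
Chen ∩ Clara ∩ Jamal ∩ Keanu ∩ Omar: 12:30-14:00, 17:00-18:30.
Summing the common windows: 90 + 90 = 180 minutes.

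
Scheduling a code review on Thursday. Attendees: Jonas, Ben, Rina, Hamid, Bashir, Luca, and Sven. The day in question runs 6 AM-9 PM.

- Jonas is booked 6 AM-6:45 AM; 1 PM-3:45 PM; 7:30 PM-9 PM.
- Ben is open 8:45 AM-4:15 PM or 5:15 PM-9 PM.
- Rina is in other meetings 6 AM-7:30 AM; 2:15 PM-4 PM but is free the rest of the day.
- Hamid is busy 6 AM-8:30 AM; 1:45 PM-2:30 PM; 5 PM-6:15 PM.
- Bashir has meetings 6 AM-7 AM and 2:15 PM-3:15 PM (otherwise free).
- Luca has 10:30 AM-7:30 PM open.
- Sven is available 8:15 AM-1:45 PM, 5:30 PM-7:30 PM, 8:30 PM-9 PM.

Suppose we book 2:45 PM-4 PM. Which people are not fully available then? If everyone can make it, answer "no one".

Jonas free: 06:45-13:00, 15:45-19:30 (invert busy blocks within the working day).
Ben free: 08:45-16:15, 17:15-21:00.
Rina free: 07:30-14:15, 16:00-21:00 (invert busy blocks within the working day).
Hamid free: 08:30-13:45, 14:30-17:00, 18:15-21:00 (invert busy blocks within the working day).
Bashir free: 07:00-14:15, 15:15-21:00 (invert busy blocks within the working day).
Luca free: 10:30-19:30.
Sven free: 08:15-13:45, 17:30-19:30, 20:30-21:00.
Jonas: not fully free for 14:45-16:00. Ben: free for 14:45-16:00. Rina: not fully free for 14:45-16:00. Hamid: free for 14:45-16:00. Bashir: not fully free for 14:45-16:00. Luca: free for 14:45-16:00. Sven: not fully free for 14:45-16:00.

Bashir, Jonas, Rina, Sven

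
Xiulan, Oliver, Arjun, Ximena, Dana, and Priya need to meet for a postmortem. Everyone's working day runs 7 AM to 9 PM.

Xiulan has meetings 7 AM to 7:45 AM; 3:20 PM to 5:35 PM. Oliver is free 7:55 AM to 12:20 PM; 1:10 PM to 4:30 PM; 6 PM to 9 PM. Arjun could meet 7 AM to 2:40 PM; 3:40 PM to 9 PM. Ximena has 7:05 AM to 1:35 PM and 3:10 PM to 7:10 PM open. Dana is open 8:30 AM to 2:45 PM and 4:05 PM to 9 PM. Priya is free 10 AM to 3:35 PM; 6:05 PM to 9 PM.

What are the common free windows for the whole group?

10:00-12:20, 13:10-13:35, 18:05-19:10

Xiulan free: 07:45-15:20, 17:35-21:00 (invert busy blocks within the working day).
Oliver free: 07:55-12:20, 13:10-16:30, 18:00-21:00.
Arjun free: 07:00-14:40, 15:40-21:00.
Ximena free: 07:05-13:35, 15:10-19:10.
Dana free: 08:30-14:45, 16:05-21:00.
Priya free: 10:00-15:35, 18:05-21:00.
Xiulan ∩ Oliver: 07:55-12:20, 13:10-15:20, 18:00-21:00.
Xiulan ∩ Oliver ∩ Arjun: 07:55-12:20, 13:10-14:40, 18:00-21:00.
Xiulan ∩ Oliver ∩ Arjun ∩ Ximena: 07:55-12:20, 13:10-13:35, 18:00-19:10.
Xiulan ∩ Oliver ∩ Arjun ∩ Ximena ∩ Dana: 08:30-12:20, 13:10-13:35, 18:00-19:10.
Xiulan ∩ Oliver ∩ Arjun ∩ Ximena ∩ Dana ∩ Priya: 10:00-12:20, 13:10-13:35, 18:05-19:10.
So the common availability across everyone is 10:00-12:20, 13:10-13:35, 18:05-19:10.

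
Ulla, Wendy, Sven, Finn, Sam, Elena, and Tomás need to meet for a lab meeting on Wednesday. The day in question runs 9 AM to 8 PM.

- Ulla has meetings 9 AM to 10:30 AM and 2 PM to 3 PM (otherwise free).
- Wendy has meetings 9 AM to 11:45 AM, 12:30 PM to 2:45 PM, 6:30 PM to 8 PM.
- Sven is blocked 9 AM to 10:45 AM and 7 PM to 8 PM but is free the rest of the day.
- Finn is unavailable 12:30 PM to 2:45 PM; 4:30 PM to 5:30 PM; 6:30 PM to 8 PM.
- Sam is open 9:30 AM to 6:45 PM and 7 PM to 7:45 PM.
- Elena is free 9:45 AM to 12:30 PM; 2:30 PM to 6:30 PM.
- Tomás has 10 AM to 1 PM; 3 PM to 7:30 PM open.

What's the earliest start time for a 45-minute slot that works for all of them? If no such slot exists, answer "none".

11:45

Ulla free: 10:30-14:00, 15:00-20:00 (invert busy blocks within the working day).
Wendy free: 11:45-12:30, 14:45-18:30 (invert busy blocks within the working day).
Sven free: 10:45-19:00 (invert busy blocks within the working day).
Finn free: 09:00-12:30, 14:45-16:30, 17:30-18:30 (invert busy blocks within the working day).
Sam free: 09:30-18:45, 19:00-19:45.
Elena free: 09:45-12:30, 14:30-18:30.
Tomás free: 10:00-13:00, 15:00-19:30.
Ulla ∩ Wendy: 11:45-12:30, 15:00-18:30.
Ulla ∩ Wendy ∩ Sven: 11:45-12:30, 15:00-18:30.
Ulla ∩ Wendy ∩ Sven ∩ Finn: 11:45-12:30, 15:00-16:30, 17:30-18:30.
Ulla ∩ Wendy ∩ Sven ∩ Finn ∩ Sam: 11:45-12:30, 15:00-16:30, 17:30-18:30.
Ulla ∩ Wendy ∩ Sven ∩ Finn ∩ Sam ∩ Elena: 11:45-12:30, 15:00-16:30, 17:30-18:30.
Ulla ∩ Wendy ∩ Sven ∩ Finn ∩ Sam ∩ Elena ∩ Tomás: 11:45-12:30, 15:00-16:30, 17:30-18:30.
The first common window of at least 45 minutes is 11:45-12:30, so the earliest start is 11:45.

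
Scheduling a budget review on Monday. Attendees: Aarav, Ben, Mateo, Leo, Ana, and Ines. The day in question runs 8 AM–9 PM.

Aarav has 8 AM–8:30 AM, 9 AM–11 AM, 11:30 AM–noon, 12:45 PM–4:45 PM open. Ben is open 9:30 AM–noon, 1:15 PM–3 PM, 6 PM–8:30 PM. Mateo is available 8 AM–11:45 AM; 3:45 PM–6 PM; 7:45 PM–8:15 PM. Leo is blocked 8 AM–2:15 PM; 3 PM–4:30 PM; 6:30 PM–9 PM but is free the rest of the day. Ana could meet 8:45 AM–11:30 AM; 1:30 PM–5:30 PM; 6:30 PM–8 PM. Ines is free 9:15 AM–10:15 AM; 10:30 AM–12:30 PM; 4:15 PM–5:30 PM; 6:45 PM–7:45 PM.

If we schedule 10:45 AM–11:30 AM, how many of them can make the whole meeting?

4

Aarav free: 08:00-08:30, 09:00-11:00, 11:30-12:00, 12:45-16:45.
Ben free: 09:30-12:00, 13:15-15:00, 18:00-20:30.
Mateo free: 08:00-11:45, 15:45-18:00, 19:45-20:15.
Leo free: 14:15-15:00, 16:30-18:30 (invert busy blocks within the working day).
Ana free: 08:45-11:30, 13:30-17:30, 18:30-20:00.
Ines free: 09:15-10:15, 10:30-12:30, 16:15-17:30, 18:45-19:45.
Ben, Mateo, Ana, and Ines can make the full 10:45-11:30 slot — that's 4.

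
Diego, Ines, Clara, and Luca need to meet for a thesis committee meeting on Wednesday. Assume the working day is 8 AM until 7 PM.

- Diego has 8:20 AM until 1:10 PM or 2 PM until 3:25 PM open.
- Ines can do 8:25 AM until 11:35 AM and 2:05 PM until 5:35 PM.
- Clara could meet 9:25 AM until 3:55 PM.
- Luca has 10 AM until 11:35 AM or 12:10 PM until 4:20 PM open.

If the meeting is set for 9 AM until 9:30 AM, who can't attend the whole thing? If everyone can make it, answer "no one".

Diego: free for 09:00-09:30. Ines: free for 09:00-09:30. Clara: not fully free for 09:00-09:30. Luca: not fully free for 09:00-09:30.

Clara, Luca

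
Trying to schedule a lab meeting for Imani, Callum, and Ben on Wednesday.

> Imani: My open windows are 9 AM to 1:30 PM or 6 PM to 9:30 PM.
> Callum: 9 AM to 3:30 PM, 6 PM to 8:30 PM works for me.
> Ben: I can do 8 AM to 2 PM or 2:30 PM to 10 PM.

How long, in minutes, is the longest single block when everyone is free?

Imani ∩ Callum: 09:00-13:30, 18:00-20:30.
Imani ∩ Callum ∩ Ben: 09:00-13:30, 18:00-20:30.
Those are the intersection windows.
The longest is 09:00-13:30 at 270 minutes.

270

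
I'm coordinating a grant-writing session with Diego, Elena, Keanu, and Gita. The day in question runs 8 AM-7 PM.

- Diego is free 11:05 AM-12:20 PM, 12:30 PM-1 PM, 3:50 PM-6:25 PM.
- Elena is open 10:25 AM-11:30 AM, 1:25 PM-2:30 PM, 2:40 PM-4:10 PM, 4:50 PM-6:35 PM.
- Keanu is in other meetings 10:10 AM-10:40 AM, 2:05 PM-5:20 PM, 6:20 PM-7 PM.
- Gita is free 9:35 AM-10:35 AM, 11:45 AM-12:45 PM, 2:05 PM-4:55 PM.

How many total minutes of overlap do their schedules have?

0

Diego free: 11:05-12:20, 12:30-13:00, 15:50-18:25.
Elena free: 10:25-11:30, 13:25-14:30, 14:40-16:10, 16:50-18:35.
Keanu free: 08:00-10:10, 10:40-14:05, 17:20-18:20 (invert busy blocks within the working day).
Gita free: 09:35-10:35, 11:45-12:45, 14:05-16:55.
Diego ∩ Elena: 11:05-11:30, 15:50-16:10, 16:50-18:25.
Diego ∩ Elena ∩ Keanu: 11:05-11:30, 17:20-18:20.
Diego ∩ Elena ∩ Keanu ∩ Gita: ∅.
There is no time when everyone is free.
There is no common window, so the total is 0 minutes.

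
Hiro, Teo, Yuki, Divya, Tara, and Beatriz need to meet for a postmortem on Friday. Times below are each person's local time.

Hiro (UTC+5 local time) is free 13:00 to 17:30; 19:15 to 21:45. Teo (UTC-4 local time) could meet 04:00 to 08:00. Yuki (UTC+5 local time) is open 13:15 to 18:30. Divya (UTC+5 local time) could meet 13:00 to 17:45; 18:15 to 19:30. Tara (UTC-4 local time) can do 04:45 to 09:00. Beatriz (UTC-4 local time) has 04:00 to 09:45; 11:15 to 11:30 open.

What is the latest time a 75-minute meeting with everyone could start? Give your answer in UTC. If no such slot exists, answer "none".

10:45

Hiro in UTC: 08:00-12:30, 14:15-16:45 (subtract 5h to convert from UTC+5).
Teo in UTC: 08:00-12:00 (add 4h to convert from UTC-4).
Yuki in UTC: 08:15-13:30 (subtract 5h to convert from UTC+5).
Divya in UTC: 08:00-12:45, 13:15-14:30 (subtract 5h to convert from UTC+5).
Tara in UTC: 08:45-13:00 (add 4h to convert from UTC-4).
Beatriz in UTC: 08:00-13:45, 15:15-15:30 (add 4h to convert from UTC-4).
Hiro ∩ Teo: 08:00-12:00.
Hiro ∩ Teo ∩ Yuki: 08:15-12:00.
Hiro ∩ Teo ∩ Yuki ∩ Divya: 08:15-12:00.
Hiro ∩ Teo ∩ Yuki ∩ Divya ∩ Tara: 08:45-12:00.
Hiro ∩ Teo ∩ Yuki ∩ Divya ∩ Tara ∩ Beatriz: 08:45-12:00.
So the common availability across everyone is 08:45-12:00.
The last common window of at least 75 minutes is 08:45-12:00; a 75-minute meeting can start as late as 10:45 and still end by 12:00.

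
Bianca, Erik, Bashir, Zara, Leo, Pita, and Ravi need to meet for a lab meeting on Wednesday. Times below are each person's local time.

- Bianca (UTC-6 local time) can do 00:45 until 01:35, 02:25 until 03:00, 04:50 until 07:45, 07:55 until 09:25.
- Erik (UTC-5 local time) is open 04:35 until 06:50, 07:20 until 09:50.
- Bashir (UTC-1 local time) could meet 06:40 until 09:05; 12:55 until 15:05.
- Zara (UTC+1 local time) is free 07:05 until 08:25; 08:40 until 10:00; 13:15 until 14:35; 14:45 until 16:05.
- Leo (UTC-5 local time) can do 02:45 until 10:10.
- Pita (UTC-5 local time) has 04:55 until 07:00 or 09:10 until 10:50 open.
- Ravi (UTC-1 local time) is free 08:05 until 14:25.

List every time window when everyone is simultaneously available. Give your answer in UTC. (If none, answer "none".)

14:10-14:50

Bianca in UTC: 06:45-07:35, 08:25-09:00, 10:50-13:45, 13:55-15:25 (add 6h to convert from UTC-6).
Erik in UTC: 09:35-11:50, 12:20-14:50 (add 5h to convert from UTC-5).
Bashir in UTC: 07:40-10:05, 13:55-16:05 (add 1h to convert from UTC-1).
Zara in UTC: 06:05-07:25, 07:40-09:00, 12:15-13:35, 13:45-15:05 (subtract 1h to convert from UTC+1).
Leo in UTC: 07:45-15:10 (add 5h to convert from UTC-5).
Pita in UTC: 09:55-12:00, 14:10-15:50 (add 5h to convert from UTC-5).
Ravi in UTC: 09:05-15:25 (add 1h to convert from UTC-1).
Bianca ∩ Erik: 10:50-11:50, 12:20-13:45, 13:55-14:50.
Bianca ∩ Erik ∩ Bashir: 13:55-14:50.
Bianca ∩ Erik ∩ Bashir ∩ Zara: 13:55-14:50.
Bianca ∩ Erik ∩ Bashir ∩ Zara ∩ Leo: 13:55-14:50.
Bianca ∩ Erik ∩ Bashir ∩ Zara ∩ Leo ∩ Pita: 14:10-14:50.
Bianca ∩ Erik ∩ Bashir ∩ Zara ∩ Leo ∩ Pita ∩ Ravi: 14:10-14:50.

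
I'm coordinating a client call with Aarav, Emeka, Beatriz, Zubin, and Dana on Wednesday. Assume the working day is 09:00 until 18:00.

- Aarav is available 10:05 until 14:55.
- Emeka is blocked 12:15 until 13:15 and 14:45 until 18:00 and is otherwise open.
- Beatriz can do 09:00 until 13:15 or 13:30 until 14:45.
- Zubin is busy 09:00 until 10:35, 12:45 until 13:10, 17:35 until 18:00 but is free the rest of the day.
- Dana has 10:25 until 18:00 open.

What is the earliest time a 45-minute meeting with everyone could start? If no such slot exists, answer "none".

Aarav free: 10:05-14:55.
Emeka free: 09:00-12:15, 13:15-14:45 (invert busy blocks within the working day).
Beatriz free: 09:00-13:15, 13:30-14:45.
Zubin free: 10:35-12:45, 13:10-17:35 (invert busy blocks within the working day).
Dana free: 10:25-18:00.
Aarav ∩ Emeka: 10:05-12:15, 13:15-14:45.
Aarav ∩ Emeka ∩ Beatriz: 10:05-12:15, 13:30-14:45.
Aarav ∩ Emeka ∩ Beatriz ∩ Zubin: 10:35-12:15, 13:30-14:45.
Aarav ∩ Emeka ∩ Beatriz ∩ Zubin ∩ Dana: 10:35-12:15, 13:30-14:45.
The first common window of at least 45 minutes is 10:35-12:15, so the earliest start is 10:35.

10:35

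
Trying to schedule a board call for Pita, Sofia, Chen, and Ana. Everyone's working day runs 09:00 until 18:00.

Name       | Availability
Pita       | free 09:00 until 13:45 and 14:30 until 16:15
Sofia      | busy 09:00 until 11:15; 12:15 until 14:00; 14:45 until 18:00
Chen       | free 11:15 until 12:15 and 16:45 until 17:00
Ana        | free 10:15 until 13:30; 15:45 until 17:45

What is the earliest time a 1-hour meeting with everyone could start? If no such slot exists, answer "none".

Pita free: 09:00-13:45, 14:30-16:15.
Sofia free: 11:15-12:15, 14:00-14:45 (invert busy blocks within the working day).
Chen free: 11:15-12:15, 16:45-17:00.
Ana free: 10:15-13:30, 15:45-17:45.
Pita ∩ Sofia: 11:15-12:15, 14:30-14:45.
Pita ∩ Sofia ∩ Chen: 11:15-12:15.
Pita ∩ Sofia ∩ Chen ∩ Ana: 11:15-12:15.
The first common window of at least 60 minutes is 11:15-12:15, so the earliest start is 11:15.

11:15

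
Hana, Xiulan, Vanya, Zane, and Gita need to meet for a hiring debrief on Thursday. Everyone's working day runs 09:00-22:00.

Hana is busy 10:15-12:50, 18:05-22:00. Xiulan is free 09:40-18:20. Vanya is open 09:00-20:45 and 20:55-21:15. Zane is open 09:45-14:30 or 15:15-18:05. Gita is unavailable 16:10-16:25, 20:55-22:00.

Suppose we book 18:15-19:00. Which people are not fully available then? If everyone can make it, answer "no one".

Hana free: 09:00-10:15, 12:50-18:05 (invert busy blocks within the working day).
Xiulan free: 09:40-18:20.
Vanya free: 09:00-20:45, 20:55-21:15.
Zane free: 09:45-14:30, 15:15-18:05.
Gita free: 09:00-16:10, 16:25-20:55 (invert busy blocks within the working day).
Hana: not fully free for 18:15-19:00. Xiulan: not fully free for 18:15-19:00. Vanya: free for 18:15-19:00. Zane: not fully free for 18:15-19:00. Gita: free for 18:15-19:00.

Hana, Xiulan, Zane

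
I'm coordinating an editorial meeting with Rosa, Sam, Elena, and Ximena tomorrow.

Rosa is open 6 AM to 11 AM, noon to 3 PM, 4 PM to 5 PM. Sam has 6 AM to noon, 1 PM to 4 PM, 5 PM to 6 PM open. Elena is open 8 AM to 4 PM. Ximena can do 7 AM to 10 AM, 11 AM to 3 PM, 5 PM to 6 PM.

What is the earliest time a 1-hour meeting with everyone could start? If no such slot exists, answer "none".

Rosa ∩ Sam: 06:00-11:00, 13:00-15:00.
Rosa ∩ Sam ∩ Elena: 08:00-11:00, 13:00-15:00.
Rosa ∩ Sam ∩ Elena ∩ Ximena: 08:00-10:00, 13:00-15:00.
So the common availability across everyone is 08:00-10:00, 13:00-15:00.
The first common window of at least 60 minutes is 08:00-10:00, so the earliest start is 08:00.

08:00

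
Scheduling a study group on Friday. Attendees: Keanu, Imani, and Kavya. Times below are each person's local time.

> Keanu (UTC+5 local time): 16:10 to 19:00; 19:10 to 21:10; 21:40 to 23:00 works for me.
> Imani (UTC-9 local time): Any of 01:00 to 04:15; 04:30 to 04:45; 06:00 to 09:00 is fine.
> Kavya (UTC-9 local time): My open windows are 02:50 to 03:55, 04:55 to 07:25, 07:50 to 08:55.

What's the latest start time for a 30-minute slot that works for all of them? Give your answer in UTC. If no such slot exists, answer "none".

Keanu in UTC: 11:10-14:00, 14:10-16:10, 16:40-18:00 (subtract 5h to convert from UTC+5).
Imani in UTC: 10:00-13:15, 13:30-13:45, 15:00-18:00 (add 9h to convert from UTC-9).
Kavya in UTC: 11:50-12:55, 13:55-16:25, 16:50-17:55 (add 9h to convert from UTC-9).
Keanu ∩ Imani: 11:10-13:15, 13:30-13:45, 15:00-16:10, 16:40-18:00.
Keanu ∩ Imani ∩ Kavya: 11:50-12:55, 15:00-16:10, 16:50-17:55.
The last common window of at least 30 minutes is 16:50-17:55; a 30-minute meeting can start as late as 17:25 and still end by 17:55.

17:25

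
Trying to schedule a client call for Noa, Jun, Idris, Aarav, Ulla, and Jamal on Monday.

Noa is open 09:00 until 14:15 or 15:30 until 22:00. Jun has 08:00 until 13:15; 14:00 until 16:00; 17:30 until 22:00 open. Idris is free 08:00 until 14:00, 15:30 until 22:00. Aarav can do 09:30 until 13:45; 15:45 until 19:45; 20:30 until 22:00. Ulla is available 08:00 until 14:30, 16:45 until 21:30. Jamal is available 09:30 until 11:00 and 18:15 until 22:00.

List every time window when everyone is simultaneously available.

09:30-11:00, 18:15-19:45, 20:30-21:30

Noa ∩ Jun: 09:00-13:15, 14:00-14:15, 15:30-16:00, 17:30-22:00.
Noa ∩ Jun ∩ Idris: 09:00-13:15, 15:30-16:00, 17:30-22:00.
Noa ∩ Jun ∩ Idris ∩ Aarav: 09:30-13:15, 15:45-16:00, 17:30-19:45, 20:30-22:00.
Noa ∩ Jun ∩ Idris ∩ Aarav ∩ Ulla: 09:30-13:15, 17:30-19:45, 20:30-21:30.
Noa ∩ Jun ∩ Idris ∩ Aarav ∩ Ulla ∩ Jamal: 09:30-11:00, 18:15-19:45, 20:30-21:30.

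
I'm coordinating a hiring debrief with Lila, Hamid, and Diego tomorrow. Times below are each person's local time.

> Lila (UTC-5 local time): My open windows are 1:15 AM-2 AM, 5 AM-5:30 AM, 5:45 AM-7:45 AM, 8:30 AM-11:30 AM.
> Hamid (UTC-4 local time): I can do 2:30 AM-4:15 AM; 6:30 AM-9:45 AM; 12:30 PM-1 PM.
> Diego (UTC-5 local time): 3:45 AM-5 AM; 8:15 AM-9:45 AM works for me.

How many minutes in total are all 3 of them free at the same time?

15

Lila in UTC: 06:15-07:00, 10:00-10:30, 10:45-12:45, 13:30-16:30 (add 5h to convert from UTC-5).
Hamid in UTC: 06:30-08:15, 10:30-13:45, 16:30-17:00 (add 4h to convert from UTC-4).
Diego in UTC: 08:45-10:00, 13:15-14:45 (add 5h to convert from UTC-5).
Lila ∩ Hamid: 06:30-07:00, 10:45-12:45, 13:30-13:45.
Lila ∩ Hamid ∩ Diego: 13:30-13:45.
So the common availability across everyone is 13:30-13:45.
That's a single block of 15 minutes.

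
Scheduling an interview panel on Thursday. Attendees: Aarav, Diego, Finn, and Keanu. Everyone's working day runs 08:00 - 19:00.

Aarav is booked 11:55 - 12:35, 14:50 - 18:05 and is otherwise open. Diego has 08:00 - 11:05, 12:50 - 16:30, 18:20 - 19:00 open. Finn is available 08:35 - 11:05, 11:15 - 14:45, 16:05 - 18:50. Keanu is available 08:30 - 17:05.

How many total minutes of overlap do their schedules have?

265

Aarav free: 08:00-11:55, 12:35-14:50, 18:05-19:00 (invert busy blocks within the working day).
Diego free: 08:00-11:05, 12:50-16:30, 18:20-19:00.
Finn free: 08:35-11:05, 11:15-14:45, 16:05-18:50.
Keanu free: 08:30-17:05.
Aarav ∩ Diego: 08:00-11:05, 12:50-14:50, 18:20-19:00.
Aarav ∩ Diego ∩ Finn: 08:35-11:05, 12:50-14:45, 18:20-18:50.
Aarav ∩ Diego ∩ Finn ∩ Keanu: 08:35-11:05, 12:50-14:45.
Summing the common windows: 150 + 115 = 265 minutes.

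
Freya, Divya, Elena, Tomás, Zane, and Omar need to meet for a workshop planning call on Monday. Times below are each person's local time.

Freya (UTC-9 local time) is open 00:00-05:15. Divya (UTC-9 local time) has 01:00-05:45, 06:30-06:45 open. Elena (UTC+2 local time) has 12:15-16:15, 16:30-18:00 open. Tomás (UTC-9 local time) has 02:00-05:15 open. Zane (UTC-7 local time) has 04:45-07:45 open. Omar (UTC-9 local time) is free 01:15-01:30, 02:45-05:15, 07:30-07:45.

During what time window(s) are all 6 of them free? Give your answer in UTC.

Freya in UTC: 09:00-14:15 (add 9h to convert from UTC-9).
Divya in UTC: 10:00-14:45, 15:30-15:45 (add 9h to convert from UTC-9).
Elena in UTC: 10:15-14:15, 14:30-16:00 (subtract 2h to convert from UTC+2).
Tomás in UTC: 11:00-14:15 (add 9h to convert from UTC-9).
Zane in UTC: 11:45-14:45 (add 7h to convert from UTC-7).
Omar in UTC: 10:15-10:30, 11:45-14:15, 16:30-16:45 (add 9h to convert from UTC-9).
Freya ∩ Divya: 10:00-14:15.
Freya ∩ Divya ∩ Elena: 10:15-14:15.
Freya ∩ Divya ∩ Elena ∩ Tomás: 11:00-14:15.
Freya ∩ Divya ∩ Elena ∩ Tomás ∩ Zane: 11:45-14:15.
Freya ∩ Divya ∩ Elena ∩ Tomás ∩ Zane ∩ Omar: 11:45-14:15.
So the common availability across everyone is 11:45-14:15.

11:45-14:15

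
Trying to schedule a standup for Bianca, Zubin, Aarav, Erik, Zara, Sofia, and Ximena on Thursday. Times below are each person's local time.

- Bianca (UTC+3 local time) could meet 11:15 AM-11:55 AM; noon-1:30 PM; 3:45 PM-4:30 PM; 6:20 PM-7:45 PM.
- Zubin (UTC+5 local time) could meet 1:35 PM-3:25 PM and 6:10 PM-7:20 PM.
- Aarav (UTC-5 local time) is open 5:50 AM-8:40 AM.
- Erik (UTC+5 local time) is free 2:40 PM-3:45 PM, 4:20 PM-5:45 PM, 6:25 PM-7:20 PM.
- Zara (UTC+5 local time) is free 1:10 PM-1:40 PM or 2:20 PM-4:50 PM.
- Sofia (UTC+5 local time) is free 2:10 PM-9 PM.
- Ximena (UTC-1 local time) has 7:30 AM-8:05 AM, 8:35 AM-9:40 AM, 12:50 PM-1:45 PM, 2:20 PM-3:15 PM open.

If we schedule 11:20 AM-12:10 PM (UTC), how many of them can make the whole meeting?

Bianca in UTC: 08:15-08:55, 09:00-10:30, 12:45-13:30, 15:20-16:45 (subtract 3h to convert from UTC+3).
Zubin in UTC: 08:35-10:25, 13:10-14:20 (subtract 5h to convert from UTC+5).
Aarav in UTC: 10:50-13:40 (add 5h to convert from UTC-5).
Erik in UTC: 09:40-10:45, 11:20-12:45, 13:25-14:20 (subtract 5h to convert from UTC+5).
Zara in UTC: 08:10-08:40, 09:20-11:50 (subtract 5h to convert from UTC+5).
Sofia in UTC: 09:10-16:00 (subtract 5h to convert from UTC+5).
Ximena in UTC: 08:30-09:05, 09:35-10:40, 13:50-14:45, 15:20-16:15 (add 1h to convert from UTC-1).
Aarav, Erik, and Sofia can make the full 11:20-12:10 slot — that's 3.

3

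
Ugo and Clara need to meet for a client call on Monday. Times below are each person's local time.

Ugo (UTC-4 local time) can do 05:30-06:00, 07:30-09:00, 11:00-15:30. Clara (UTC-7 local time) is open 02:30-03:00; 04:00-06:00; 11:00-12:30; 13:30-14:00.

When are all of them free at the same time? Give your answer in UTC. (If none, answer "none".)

Ugo in UTC: 09:30-10:00, 11:30-13:00, 15:00-19:30 (add 4h to convert from UTC-4).
Clara in UTC: 09:30-10:00, 11:00-13:00, 18:00-19:30, 20:30-21:00 (add 7h to convert from UTC-7).
Ugo ∩ Clara: 09:30-10:00, 11:30-13:00, 18:00-19:30.

09:30-10:00, 11:30-13:00, 18:00-19:30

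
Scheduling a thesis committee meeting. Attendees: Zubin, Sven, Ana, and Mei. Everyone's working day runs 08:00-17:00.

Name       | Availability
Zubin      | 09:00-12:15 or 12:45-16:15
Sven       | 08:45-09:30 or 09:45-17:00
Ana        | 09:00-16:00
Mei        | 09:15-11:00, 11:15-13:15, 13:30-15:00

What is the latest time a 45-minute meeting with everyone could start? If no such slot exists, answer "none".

Zubin ∩ Sven: 09:00-09:30, 09:45-12:15, 12:45-16:15.
Zubin ∩ Sven ∩ Ana: 09:00-09:30, 09:45-12:15, 12:45-16:00.
Zubin ∩ Sven ∩ Ana ∩ Mei: 09:15-09:30, 09:45-11:00, 11:15-12:15, 12:45-13:15, 13:30-15:00.
Those are the intersection windows.
The last common window of at least 45 minutes is 13:30-15:00; a 45-minute meeting can start as late as 14:15 and still end by 15:00.

14:15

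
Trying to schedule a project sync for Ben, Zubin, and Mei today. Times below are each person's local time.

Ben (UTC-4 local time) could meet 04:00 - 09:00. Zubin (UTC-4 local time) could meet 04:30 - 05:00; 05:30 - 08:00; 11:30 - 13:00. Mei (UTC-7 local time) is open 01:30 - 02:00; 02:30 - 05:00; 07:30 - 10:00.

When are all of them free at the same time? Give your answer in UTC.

Ben in UTC: 08:00-13:00 (add 4h to convert from UTC-4).
Zubin in UTC: 08:30-09:00, 09:30-12:00, 15:30-17:00 (add 4h to convert from UTC-4).
Mei in UTC: 08:30-09:00, 09:30-12:00, 14:30-17:00 (add 7h to convert from UTC-7).
Ben ∩ Zubin: 08:30-09:00, 09:30-12:00.
Ben ∩ Zubin ∩ Mei: 08:30-09:00, 09:30-12:00.
Those are the intersection windows.

08:30-09:00, 09:30-12:00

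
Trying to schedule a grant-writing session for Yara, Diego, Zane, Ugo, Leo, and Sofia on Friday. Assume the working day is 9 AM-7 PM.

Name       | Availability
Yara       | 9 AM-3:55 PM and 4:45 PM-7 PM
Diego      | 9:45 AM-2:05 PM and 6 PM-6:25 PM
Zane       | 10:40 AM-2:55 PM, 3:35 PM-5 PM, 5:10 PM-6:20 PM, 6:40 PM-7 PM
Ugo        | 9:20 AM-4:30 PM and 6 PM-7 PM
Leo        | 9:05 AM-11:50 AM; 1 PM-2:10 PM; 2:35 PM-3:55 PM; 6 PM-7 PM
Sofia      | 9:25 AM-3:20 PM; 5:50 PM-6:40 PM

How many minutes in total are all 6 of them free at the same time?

Yara ∩ Diego: 09:45-14:05, 18:00-18:25.
Yara ∩ Diego ∩ Zane: 10:40-14:05, 18:00-18:20.
Yara ∩ Diego ∩ Zane ∩ Ugo: 10:40-14:05, 18:00-18:20.
Yara ∩ Diego ∩ Zane ∩ Ugo ∩ Leo: 10:40-11:50, 13:00-14:05, 18:00-18:20.
Yara ∩ Diego ∩ Zane ∩ Ugo ∩ Leo ∩ Sofia: 10:40-11:50, 13:00-14:05, 18:00-18:20.
Those are the intersection windows.
Summing the common windows: 70 + 65 + 20 = 155 minutes.

155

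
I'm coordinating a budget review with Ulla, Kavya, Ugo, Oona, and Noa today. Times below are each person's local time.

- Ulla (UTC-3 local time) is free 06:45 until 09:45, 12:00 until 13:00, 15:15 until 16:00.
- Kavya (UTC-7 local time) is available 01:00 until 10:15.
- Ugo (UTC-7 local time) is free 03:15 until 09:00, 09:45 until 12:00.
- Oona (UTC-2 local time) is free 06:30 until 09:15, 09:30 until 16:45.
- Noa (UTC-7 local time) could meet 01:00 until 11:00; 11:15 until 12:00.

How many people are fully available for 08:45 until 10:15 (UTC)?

Ulla in UTC: 09:45-12:45, 15:00-16:00, 18:15-19:00 (add 3h to convert from UTC-3).
Kavya in UTC: 08:00-17:15 (add 7h to convert from UTC-7).
Ugo in UTC: 10:15-16:00, 16:45-19:00 (add 7h to convert from UTC-7).
Oona in UTC: 08:30-11:15, 11:30-18:45 (add 2h to convert from UTC-2).
Noa in UTC: 08:00-18:00, 18:15-19:00 (add 7h to convert from UTC-7).
Kavya, Oona, and Noa can make the full 08:45-10:15 slot — that's 3.

3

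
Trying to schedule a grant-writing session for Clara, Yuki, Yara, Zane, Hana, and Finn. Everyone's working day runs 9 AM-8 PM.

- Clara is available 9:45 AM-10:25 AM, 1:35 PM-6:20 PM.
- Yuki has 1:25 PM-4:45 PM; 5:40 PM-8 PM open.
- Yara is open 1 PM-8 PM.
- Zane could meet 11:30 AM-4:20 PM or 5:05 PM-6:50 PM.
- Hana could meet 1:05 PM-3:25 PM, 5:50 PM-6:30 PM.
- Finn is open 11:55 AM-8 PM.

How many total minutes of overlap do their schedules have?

Clara ∩ Yuki: 13:35-16:45, 17:40-18:20.
Clara ∩ Yuki ∩ Yara: 13:35-16:45, 17:40-18:20.
Clara ∩ Yuki ∩ Yara ∩ Zane: 13:35-16:20, 17:40-18:20.
Clara ∩ Yuki ∩ Yara ∩ Zane ∩ Hana: 13:35-15:25, 17:50-18:20.
Clara ∩ Yuki ∩ Yara ∩ Zane ∩ Hana ∩ Finn: 13:35-15:25, 17:50-18:20.
Summing the common windows: 110 + 30 = 140 minutes.

140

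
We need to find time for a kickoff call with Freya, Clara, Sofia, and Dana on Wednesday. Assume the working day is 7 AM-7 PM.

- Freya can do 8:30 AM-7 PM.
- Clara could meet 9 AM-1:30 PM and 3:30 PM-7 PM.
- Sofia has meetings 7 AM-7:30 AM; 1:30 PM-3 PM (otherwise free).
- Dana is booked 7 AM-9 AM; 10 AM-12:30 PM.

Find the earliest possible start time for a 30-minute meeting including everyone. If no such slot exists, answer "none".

09:00

Freya free: 08:30-19:00.
Clara free: 09:00-13:30, 15:30-19:00.
Sofia free: 07:30-13:30, 15:00-19:00 (invert busy blocks within the working day).
Dana free: 09:00-10:00, 12:30-19:00 (invert busy blocks within the working day).
Freya ∩ Clara: 09:00-13:30, 15:30-19:00.
Freya ∩ Clara ∩ Sofia: 09:00-13:30, 15:30-19:00.
Freya ∩ Clara ∩ Sofia ∩ Dana: 09:00-10:00, 12:30-13:30, 15:30-19:00.
So the common availability across everyone is 09:00-10:00, 12:30-13:30, 15:30-19:00.
The first common window of at least 30 minutes is 09:00-10:00, so the earliest start is 09:00.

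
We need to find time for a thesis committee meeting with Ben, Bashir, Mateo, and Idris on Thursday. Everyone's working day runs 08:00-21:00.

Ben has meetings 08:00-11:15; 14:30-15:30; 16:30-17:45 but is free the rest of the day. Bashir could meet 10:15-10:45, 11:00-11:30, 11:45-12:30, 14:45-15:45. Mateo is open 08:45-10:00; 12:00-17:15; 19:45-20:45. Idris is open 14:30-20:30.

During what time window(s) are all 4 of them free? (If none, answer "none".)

15:30-15:45

Ben free: 11:15-14:30, 15:30-16:30, 17:45-21:00 (invert busy blocks within the working day).
Bashir free: 10:15-10:45, 11:00-11:30, 11:45-12:30, 14:45-15:45.
Mateo free: 08:45-10:00, 12:00-17:15, 19:45-20:45.
Idris free: 14:30-20:30.
Ben ∩ Bashir: 11:15-11:30, 11:45-12:30, 15:30-15:45.
Ben ∩ Bashir ∩ Mateo: 12:00-12:30, 15:30-15:45.
Ben ∩ Bashir ∩ Mateo ∩ Idris: 15:30-15:45.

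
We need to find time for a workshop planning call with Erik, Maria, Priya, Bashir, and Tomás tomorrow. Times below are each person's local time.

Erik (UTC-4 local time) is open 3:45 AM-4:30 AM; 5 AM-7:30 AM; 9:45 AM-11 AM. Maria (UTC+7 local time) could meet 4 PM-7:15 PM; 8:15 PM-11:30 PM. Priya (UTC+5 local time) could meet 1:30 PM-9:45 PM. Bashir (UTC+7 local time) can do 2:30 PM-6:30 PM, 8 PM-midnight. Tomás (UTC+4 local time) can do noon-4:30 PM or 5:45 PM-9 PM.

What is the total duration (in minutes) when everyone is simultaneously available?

Erik in UTC: 07:45-08:30, 09:00-11:30, 13:45-15:00 (add 4h to convert from UTC-4).
Maria in UTC: 09:00-12:15, 13:15-16:30 (subtract 7h to convert from UTC+7).
Priya in UTC: 08:30-16:45 (subtract 5h to convert from UTC+5).
Bashir in UTC: 07:30-11:30, 13:00-17:00 (subtract 7h to convert from UTC+7).
Tomás in UTC: 08:00-12:30, 13:45-17:00 (subtract 4h to convert from UTC+4).
Erik ∩ Maria: 09:00-11:30, 13:45-15:00.
Erik ∩ Maria ∩ Priya: 09:00-11:30, 13:45-15:00.
Erik ∩ Maria ∩ Priya ∩ Bashir: 09:00-11:30, 13:45-15:00.
Erik ∩ Maria ∩ Priya ∩ Bashir ∩ Tomás: 09:00-11:30, 13:45-15:00.
Summing the common windows: 150 + 75 = 225 minutes.

225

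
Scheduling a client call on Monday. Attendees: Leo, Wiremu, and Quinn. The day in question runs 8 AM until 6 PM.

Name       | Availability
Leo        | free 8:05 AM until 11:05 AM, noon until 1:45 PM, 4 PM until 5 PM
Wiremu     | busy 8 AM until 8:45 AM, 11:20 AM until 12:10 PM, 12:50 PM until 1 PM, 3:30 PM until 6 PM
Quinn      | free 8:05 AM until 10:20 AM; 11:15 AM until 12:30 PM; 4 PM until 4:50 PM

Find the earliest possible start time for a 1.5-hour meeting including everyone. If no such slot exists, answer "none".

Leo free: 08:05-11:05, 12:00-13:45, 16:00-17:00.
Wiremu free: 08:45-11:20, 12:10-12:50, 13:00-15:30 (invert busy blocks within the working day).
Quinn free: 08:05-10:20, 11:15-12:30, 16:00-16:50.
Leo ∩ Wiremu: 08:45-11:05, 12:10-12:50, 13:00-13:45.
Leo ∩ Wiremu ∩ Quinn: 08:45-10:20, 12:10-12:30.
The first common window of at least 90 minutes is 08:45-10:20, so the earliest start is 08:45.

08:45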